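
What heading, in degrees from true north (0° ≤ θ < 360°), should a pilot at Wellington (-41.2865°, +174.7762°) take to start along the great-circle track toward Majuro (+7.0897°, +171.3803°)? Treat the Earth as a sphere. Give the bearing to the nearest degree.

Δλ = 171.3803 − 174.7762 = -3.3959°.
θ = atan2( sin Δλ · cos φ₂ , cos φ₁ · sin φ₂ − sin φ₁ · cos φ₂ · cos Δλ )
  = atan2(-0.05878, 0.74637) = -4.503° → normalised to [0°, 360°): 355.497°.

355°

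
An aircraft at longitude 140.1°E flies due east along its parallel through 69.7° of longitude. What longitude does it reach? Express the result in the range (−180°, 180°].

150.2°W

Start at +140.1°; shift +69.7° → +209.8°.
+209.8° lies outside (−180°, 180°]; subtract 360° → -150.2°.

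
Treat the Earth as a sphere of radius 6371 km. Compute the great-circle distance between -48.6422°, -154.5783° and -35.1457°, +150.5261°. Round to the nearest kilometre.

Δλ = 150.5261 − -154.5783 = 305.1044°; wrapped into (−180°, 180°]: -54.8956°.
Δφ = -35.1457 − -48.6422 = 13.4965°.
a = sin²(Δφ/2) + cos φ₁ · cos φ₂ · sin²(Δλ/2) = 0.128603.
c = 2·atan2(√a, √(1−a)) = 0.73356 rad → d = 6371·c ≈ 4673.52 km.

4674 km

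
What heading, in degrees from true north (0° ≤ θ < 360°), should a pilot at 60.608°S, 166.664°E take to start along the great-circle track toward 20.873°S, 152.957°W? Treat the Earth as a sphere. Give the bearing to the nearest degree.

Δλ = -152.957 − 166.664 = -319.621°; wrapped into (−180°, 180°]: 40.379°.
θ = atan2( sin Δλ · cos φ₂ , cos φ₁ · sin φ₂ − sin φ₁ · cos φ₂ · cos Δλ )
  = atan2(0.60532, 0.44530) = 53.660° → normalised to [0°, 360°): 53.660°.

54°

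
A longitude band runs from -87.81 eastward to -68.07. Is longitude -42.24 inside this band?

No

Band width going east from -87.81° to -68.07°: ((-68.07 − -87.81) mod 360) = 19.74°.
Offset of -42.24° east of the west edge: ((-42.24 − -87.81) mod 360) = 45.57°.
45.57° > 19.74° ⇒ outside.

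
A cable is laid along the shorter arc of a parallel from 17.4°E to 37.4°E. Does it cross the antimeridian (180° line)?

No

Signed shortest Δλ = ((37.4 − 17.4 + 180) mod 360) − 180 = 20.0°.
Going east by 20.0° from +17.4° reaches +37.4° without touching 180°.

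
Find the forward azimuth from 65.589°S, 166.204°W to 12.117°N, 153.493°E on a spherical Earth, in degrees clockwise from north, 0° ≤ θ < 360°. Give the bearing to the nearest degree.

Δλ = 153.493 − -166.204 = 319.697°; wrapped into (−180°, 180°]: -40.303°.
θ = atan2( sin Δλ · cos φ₂ , cos φ₁ · sin φ₂ − sin φ₁ · cos φ₂ · cos Δλ )
  = atan2(-0.63242, 0.76574) = -39.553° → normalised to [0°, 360°): 320.447°.

320°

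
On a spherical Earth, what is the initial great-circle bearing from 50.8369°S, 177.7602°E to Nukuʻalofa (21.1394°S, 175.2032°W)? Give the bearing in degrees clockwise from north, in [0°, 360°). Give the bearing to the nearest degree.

Δλ = -175.2032 − 177.7602 = -352.9634°; wrapped into (−180°, 180°]: 7.0366°.
θ = atan2( sin Δλ · cos φ₂ , cos φ₁ · sin φ₂ − sin φ₁ · cos φ₂ · cos Δλ )
  = atan2(0.11426, 0.48997) = 13.127° → normalised to [0°, 360°): 13.127°.

13°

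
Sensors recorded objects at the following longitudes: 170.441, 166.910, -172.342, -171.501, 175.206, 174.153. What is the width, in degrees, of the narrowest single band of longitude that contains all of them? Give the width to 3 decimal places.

Sort the longitudes: -172.342°, -171.501°, +166.910°, +170.441°, +174.153°, +175.206°.
Eastward gaps between consecutive values (wrapping around): 0.841°, 338.411°, 3.531°, 3.712°, 1.053°, 12.452°.
Largest gap = 338.411° ⇒ minimal covering band is its complement: 360° − 338.411° = 21.589°.
Band runs from +166.910° eastward to -171.501°, crossing the antimeridian.

21.589°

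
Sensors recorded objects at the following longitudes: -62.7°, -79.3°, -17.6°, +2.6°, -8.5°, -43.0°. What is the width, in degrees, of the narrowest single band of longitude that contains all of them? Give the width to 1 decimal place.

81.9°

Sort the longitudes: -79.3°, -62.7°, -43.0°, -17.6°, -8.5°, +2.6°.
Eastward gaps between consecutive values (wrapping around): 16.6°, 19.7°, 25.4°, 9.1°, 11.1°, 278.1°.
Largest gap = 278.1° ⇒ minimal covering band is its complement: 360° − 278.1° = 81.9°.
Band runs from -79.3° eastward to +2.6°.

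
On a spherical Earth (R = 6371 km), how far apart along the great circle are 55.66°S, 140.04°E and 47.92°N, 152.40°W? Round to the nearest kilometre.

13114 km

Δλ = -152.40 − 140.04 = -292.44°; wrapped into (−180°, 180°]: 67.56°.
Δφ = 47.92 − -55.66 = 103.58°.
a = sin²(Δφ/2) + cos φ₁ · cos φ₂ · sin²(Δλ/2) = 0.734271.
c = 2·atan2(√a, √(1−a)) = 2.05843 rad → d = 6371·c ≈ 13114.29 km.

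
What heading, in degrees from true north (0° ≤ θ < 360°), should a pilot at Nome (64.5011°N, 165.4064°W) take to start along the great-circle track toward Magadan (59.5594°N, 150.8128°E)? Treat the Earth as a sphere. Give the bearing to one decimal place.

Δλ = 150.8128 − -165.4064 = 316.2192°; wrapped into (−180°, 180°]: -43.7808°.
θ = atan2( sin Δλ · cos φ₂ , cos φ₁ · sin φ₂ − sin φ₁ · cos φ₂ · cos Δλ )
  = atan2(-0.35055, 0.04099) = -83.331° → normalised to [0°, 360°): 276.669°.

276.7°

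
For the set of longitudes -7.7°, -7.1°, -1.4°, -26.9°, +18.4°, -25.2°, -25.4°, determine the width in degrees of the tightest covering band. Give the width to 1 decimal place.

45.3°

Sort the longitudes: -26.9°, -25.4°, -25.2°, -7.7°, -7.1°, -1.4°, +18.4°.
Eastward gaps between consecutive values (wrapping around): 1.5°, 0.2°, 17.5°, 0.6°, 5.7°, 19.8°, 314.7°.
Largest gap = 314.7° ⇒ minimal covering band is its complement: 360° − 314.7° = 45.3°.
Band runs from -26.9° eastward to +18.4°.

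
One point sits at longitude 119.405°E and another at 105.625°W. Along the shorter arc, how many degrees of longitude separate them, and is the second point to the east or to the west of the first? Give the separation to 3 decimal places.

Raw difference: -105.625 − 119.405 = -225.03°.
Normalise into (−180°, 180°]: -225.03° + 360° = 134.97°.
Positive ⇒ the second point lies to the east; separation 134.970°.

134.970° east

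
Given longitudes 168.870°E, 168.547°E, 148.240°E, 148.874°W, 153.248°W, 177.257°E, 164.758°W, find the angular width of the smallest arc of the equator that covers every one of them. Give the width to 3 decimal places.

Sort the longitudes: -164.758°, -153.248°, -148.874°, +148.240°, +168.547°, +168.870°, +177.257°.
Eastward gaps between consecutive values (wrapping around): 11.510°, 4.374°, 297.114°, 20.307°, 0.323°, 8.387°, 17.985°.
Largest gap = 297.114° ⇒ minimal covering band is its complement: 360° − 297.114° = 62.886°.
Band runs from +148.240° eastward to -148.874°, crossing the antimeridian.

62.886°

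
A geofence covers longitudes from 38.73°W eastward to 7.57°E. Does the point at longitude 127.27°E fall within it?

No

Band width going east from -38.73° to +7.57°: ((7.57 − -38.73) mod 360) = 46.30°.
Offset of +127.27° east of the west edge: ((127.27 − -38.73) mod 360) = 166.00°.
166.00° > 46.30° ⇒ outside.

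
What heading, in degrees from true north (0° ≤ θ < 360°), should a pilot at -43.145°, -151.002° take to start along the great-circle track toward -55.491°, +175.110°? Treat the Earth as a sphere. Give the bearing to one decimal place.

Δλ = 175.110 − -151.002 = 326.112°; wrapped into (−180°, 180°]: -33.888°.
θ = atan2( sin Δλ · cos φ₂ , cos φ₁ · sin φ₂ − sin φ₁ · cos φ₂ · cos Δλ )
  = atan2(-0.31588, -0.27963) = -131.516° → normalised to [0°, 360°): 228.484°.

228.5°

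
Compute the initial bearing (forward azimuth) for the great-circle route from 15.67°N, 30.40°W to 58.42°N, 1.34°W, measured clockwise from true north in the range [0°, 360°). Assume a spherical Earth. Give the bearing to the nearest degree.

20°

Δλ = -1.34 − -30.40 = 29.06°.
θ = atan2( sin Δλ · cos φ₂ , cos φ₁ · sin φ₂ − sin φ₁ · cos φ₂ · cos Δλ )
  = atan2(0.25437, 0.69661) = 20.060° → normalised to [0°, 360°): 20.060°.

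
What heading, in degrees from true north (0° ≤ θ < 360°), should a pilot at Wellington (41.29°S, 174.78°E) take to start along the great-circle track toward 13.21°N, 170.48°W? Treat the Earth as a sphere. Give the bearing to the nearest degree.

17°

Δλ = -170.48 − 174.78 = -345.26°; wrapped into (−180°, 180°]: 14.74°.
θ = atan2( sin Δλ · cos φ₂ , cos φ₁ · sin φ₂ − sin φ₁ · cos φ₂ · cos Δλ )
  = atan2(0.24770, 0.79297) = 17.347° → normalised to [0°, 360°): 17.347°.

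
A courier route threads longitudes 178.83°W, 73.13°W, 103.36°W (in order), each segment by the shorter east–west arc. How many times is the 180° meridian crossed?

0

Leg 1: -178.83° → -73.13°, shortest Δλ = 105.7° (east) — does not cross 180°.
Leg 2: -73.13° → -103.36°, shortest Δλ = -30.23° (west) — does not cross 180°.
Total crossings: 0.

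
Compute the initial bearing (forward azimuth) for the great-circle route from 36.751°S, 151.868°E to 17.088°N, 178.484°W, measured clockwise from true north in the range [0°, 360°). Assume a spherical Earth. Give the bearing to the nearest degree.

33°

Δλ = -178.484 − 151.868 = -330.352°; wrapped into (−180°, 180°]: 29.648°.
θ = atan2( sin Δλ · cos φ₂ , cos φ₁ · sin φ₂ − sin φ₁ · cos φ₂ · cos Δλ )
  = atan2(0.47283, 0.73249) = 32.843° → normalised to [0°, 360°): 32.843°.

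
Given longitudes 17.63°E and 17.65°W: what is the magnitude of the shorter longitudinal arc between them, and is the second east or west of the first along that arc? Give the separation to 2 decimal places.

Raw difference: -17.65 − 17.63 = -35.28°.
Normalise into (−180°, 180°]: -35.28° stays -35.28°.
Negative ⇒ the second point lies to the west; separation 35.28°.

35.28° west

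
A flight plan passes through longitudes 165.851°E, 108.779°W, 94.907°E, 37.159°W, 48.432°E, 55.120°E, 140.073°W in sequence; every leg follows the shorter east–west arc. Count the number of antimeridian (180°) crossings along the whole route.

Leg 1: +165.851° → -108.779°, shortest Δλ = 85.37° (east) — crosses 180°.
Leg 2: -108.779° → +94.907°, shortest Δλ = -156.314° (west) — crosses 180°.
Leg 3: +94.907° → -37.159°, shortest Δλ = -132.066° (west) — does not cross 180°.
Leg 4: -37.159° → +48.432°, shortest Δλ = 85.591° (east) — does not cross 180°.
Leg 5: +48.432° → +55.120°, shortest Δλ = 6.688° (east) — does not cross 180°.
Leg 6: +55.120° → -140.073°, shortest Δλ = 164.807° (east) — crosses 180°.
Total crossings: 3.

3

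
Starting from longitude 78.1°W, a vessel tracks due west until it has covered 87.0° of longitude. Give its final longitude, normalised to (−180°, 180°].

Start at -78.1°; shift −87.0° → -165.1°.
-165.1° already lies in (−180°, 180°].

165.1°W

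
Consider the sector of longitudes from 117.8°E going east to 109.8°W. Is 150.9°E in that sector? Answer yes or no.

Band width going east from +117.8° to -109.8°: ((-109.8 − 117.8) mod 360) = 132.4°.
Offset of +150.9° east of the west edge: ((150.9 − 117.8) mod 360) = 33.1°.
33.1° ≤ 132.4° ⇒ inside.

Yes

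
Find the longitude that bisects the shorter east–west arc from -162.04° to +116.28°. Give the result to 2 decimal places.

+157.12°

Signed shortest Δλ from -162.04° to +116.28° is -81.68°.
Midpoint longitude = -162.04° + (-81.68°)/2 = -162.04° − 40.84° = -202.88°.
Normalise into (−180°, 180°]: +157.12°.
(The naïve average (-162.04 + +116.28)/2 = -22.88° is on the wrong side of the globe.)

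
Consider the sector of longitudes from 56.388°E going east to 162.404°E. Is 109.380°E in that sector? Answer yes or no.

Yes

Band width going east from +56.388° to +162.404°: ((162.404 − 56.388) mod 360) = 106.016°.
Offset of +109.380° east of the west edge: ((109.380 − 56.388) mod 360) = 52.992°.
52.992° ≤ 106.016° ⇒ inside.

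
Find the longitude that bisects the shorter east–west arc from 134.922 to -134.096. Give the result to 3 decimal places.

Signed shortest Δλ from +134.922° to -134.096° is +90.982°.
Midpoint longitude = +134.922° + (+90.982°)/2 = +134.922° + 45.491° = +180.413°.
Normalise into (−180°, 180°]: -179.587°.
(The naïve average (+134.922 + -134.096)/2 = 0.413° is on the wrong side of the globe.)

-179.587°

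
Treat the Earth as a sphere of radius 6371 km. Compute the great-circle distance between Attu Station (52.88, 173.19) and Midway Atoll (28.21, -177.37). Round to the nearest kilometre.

Δλ = -177.37 − 173.19 = -350.56°; wrapped into (−180°, 180°]: 9.44°.
Δφ = 28.21 − 52.88 = -24.67°.
a = sin²(Δφ/2) + cos φ₁ · cos φ₂ · sin²(Δλ/2) = 0.049237.
c = 2·atan2(√a, √(1−a)) = 0.44752 rad → d = 6371·c ≈ 2851.12 km.

2851 km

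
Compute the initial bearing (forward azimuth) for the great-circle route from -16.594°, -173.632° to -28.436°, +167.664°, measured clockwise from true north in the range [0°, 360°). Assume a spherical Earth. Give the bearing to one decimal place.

Δλ = 167.664 − -173.632 = 341.296°; wrapped into (−180°, 180°]: -18.704°.
θ = atan2( sin Δλ · cos φ₂ , cos φ₁ · sin φ₂ − sin φ₁ · cos φ₂ · cos Δλ )
  = atan2(-0.28199, -0.21848) = -127.767° → normalised to [0°, 360°): 232.233°.

232.2°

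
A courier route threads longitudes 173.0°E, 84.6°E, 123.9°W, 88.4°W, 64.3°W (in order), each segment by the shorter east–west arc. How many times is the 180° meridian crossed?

1

Leg 1: +173.0° → +84.6°, shortest Δλ = -88.4° (west) — does not cross 180°.
Leg 2: +84.6° → -123.9°, shortest Δλ = 151.5° (east) — crosses 180°.
Leg 3: -123.9° → -88.4°, shortest Δλ = 35.5° (east) — does not cross 180°.
Leg 4: -88.4° → -64.3°, shortest Δλ = 24.1° (east) — does not cross 180°.
Total crossings: 1.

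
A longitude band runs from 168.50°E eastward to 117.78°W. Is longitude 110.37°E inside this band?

Band width going east from +168.50° to -117.78°: ((-117.78 − 168.50) mod 360) = 73.72°.
Offset of +110.37° east of the west edge: ((110.37 − 168.50) mod 360) = 301.87°.
301.87° > 73.72° ⇒ outside.

No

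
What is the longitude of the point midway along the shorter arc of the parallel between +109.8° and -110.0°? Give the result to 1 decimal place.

Signed shortest Δλ from +109.8° to -110.0° is +140.2°.
Midpoint longitude = +109.8° + (+140.2°)/2 = +109.8° + 70.1° = +179.9°.
(The naïve average (+109.8 + -110.0)/2 = -0.1° is on the wrong side of the globe.)

+179.9°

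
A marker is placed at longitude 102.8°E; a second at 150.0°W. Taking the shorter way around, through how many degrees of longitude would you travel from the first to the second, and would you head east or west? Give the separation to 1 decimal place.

107.2° east

Raw difference: -150.0 − 102.8 = -252.8°.
Normalise into (−180°, 180°]: -252.8° + 360° = 107.2°.
Positive ⇒ the second point lies to the east; separation 107.2°.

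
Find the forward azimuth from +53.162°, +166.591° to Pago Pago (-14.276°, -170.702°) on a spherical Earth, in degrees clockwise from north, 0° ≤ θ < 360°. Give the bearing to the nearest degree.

157°

Δλ = -170.702 − 166.591 = -337.293°; wrapped into (−180°, 180°]: 22.707°.
θ = atan2( sin Δλ · cos φ₂ , cos φ₁ · sin φ₂ − sin φ₁ · cos φ₂ · cos Δλ )
  = atan2(0.37410, -0.86335) = 156.572° → normalised to [0°, 360°): 156.572°.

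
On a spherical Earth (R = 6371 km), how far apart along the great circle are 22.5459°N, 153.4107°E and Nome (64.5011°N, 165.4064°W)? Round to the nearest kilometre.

Δλ = -165.4064 − 153.4107 = -318.8171°; wrapped into (−180°, 180°]: 41.1829°.
Δφ = 64.5011 − 22.5459 = 41.9552°.
a = sin²(Δφ/2) + cos φ₁ · cos φ₂ · sin²(Δλ/2) = 0.177346.
c = 2·atan2(√a, √(1−a)) = 0.86937 rad → d = 6371·c ≈ 5538.76 km.

5539 km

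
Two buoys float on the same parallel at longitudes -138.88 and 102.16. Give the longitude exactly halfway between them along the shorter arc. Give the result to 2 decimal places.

Signed shortest Δλ from -138.88° to +102.16° is -118.96°.
Midpoint longitude = -138.88° + (-118.96°)/2 = -138.88° − 59.48° = -198.36°.
Normalise into (−180°, 180°]: +161.64°.
(The naïve average (-138.88 + +102.16)/2 = -18.36° is on the wrong side of the globe.)

+161.64°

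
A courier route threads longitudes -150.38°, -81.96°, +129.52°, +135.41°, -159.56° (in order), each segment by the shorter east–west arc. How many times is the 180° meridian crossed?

Leg 1: -150.38° → -81.96°, shortest Δλ = 68.42° (east) — does not cross 180°.
Leg 2: -81.96° → +129.52°, shortest Δλ = -148.52° (west) — crosses 180°.
Leg 3: +129.52° → +135.41°, shortest Δλ = 5.89° (east) — does not cross 180°.
Leg 4: +135.41° → -159.56°, shortest Δλ = 65.03° (east) — crosses 180°.
Total crossings: 2.

2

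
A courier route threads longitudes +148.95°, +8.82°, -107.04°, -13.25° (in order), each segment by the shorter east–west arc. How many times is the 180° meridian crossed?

0

Leg 1: +148.95° → +8.82°, shortest Δλ = -140.13° (west) — does not cross 180°.
Leg 2: +8.82° → -107.04°, shortest Δλ = -115.86° (west) — does not cross 180°.
Leg 3: -107.04° → -13.25°, shortest Δλ = 93.79° (east) — does not cross 180°.
Total crossings: 0.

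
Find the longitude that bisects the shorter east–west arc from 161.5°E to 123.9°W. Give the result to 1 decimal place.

Signed shortest Δλ from +161.5° to -123.9° is +74.6°.
Midpoint longitude = +161.5° + (+74.6°)/2 = +161.5° + 37.3° = +198.8°.
Normalise into (−180°, 180°]: -161.2°.
(The naïve average (+161.5 + -123.9)/2 = 18.8° is on the wrong side of the globe.)

161.2°W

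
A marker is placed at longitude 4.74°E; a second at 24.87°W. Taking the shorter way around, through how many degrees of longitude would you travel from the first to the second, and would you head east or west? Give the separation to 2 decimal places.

29.61° west

Raw difference: -24.87 − 4.74 = -29.61°.
Normalise into (−180°, 180°]: -29.61° stays -29.61°.
Negative ⇒ the second point lies to the west; separation 29.61°.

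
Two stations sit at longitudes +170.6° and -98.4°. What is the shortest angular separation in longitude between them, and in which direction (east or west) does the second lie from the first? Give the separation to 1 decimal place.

91.0° east

Raw difference: -98.4 − 170.6 = -269.0°.
Normalise into (−180°, 180°]: -269.0° + 360° = 91.0°.
Positive ⇒ the second point lies to the east; separation 91.0°.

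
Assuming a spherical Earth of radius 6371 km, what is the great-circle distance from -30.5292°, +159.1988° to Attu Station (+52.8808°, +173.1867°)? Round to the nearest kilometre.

Δλ = 173.1867 − 159.1988 = 13.9879°.
Δφ = 52.8808 − -30.5292 = 83.4100°.
a = sin²(Δφ/2) + cos φ₁ · cos φ₂ · sin²(Δλ/2) = 0.450325.
c = 2·atan2(√a, √(1−a)) = 1.47128 rad → d = 6371·c ≈ 9373.54 km.

9374 km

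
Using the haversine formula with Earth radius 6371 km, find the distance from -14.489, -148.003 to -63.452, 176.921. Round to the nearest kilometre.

6082 km

Δλ = 176.921 − -148.003 = 324.924°; wrapped into (−180°, 180°]: -35.076°.
Δφ = -63.452 − -14.489 = -48.963°.
a = sin²(Δφ/2) + cos φ₁ · cos φ₂ · sin²(Δλ/2) = 0.211021.
c = 2·atan2(√a, √(1−a)) = 0.95457 rad → d = 6371·c ≈ 6081.58 km.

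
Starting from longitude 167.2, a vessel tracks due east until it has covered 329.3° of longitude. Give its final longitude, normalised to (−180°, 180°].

+136.5°

Start at +167.2°; shift +329.3° → +496.5°.
+496.5° lies outside (−180°, 180°]; subtract 360° → +136.5°.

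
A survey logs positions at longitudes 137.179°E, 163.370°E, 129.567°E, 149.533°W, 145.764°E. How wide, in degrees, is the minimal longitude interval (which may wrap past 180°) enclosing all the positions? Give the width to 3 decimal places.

Sort the longitudes: -149.533°, +129.567°, +137.179°, +145.764°, +163.370°.
Eastward gaps between consecutive values (wrapping around): 279.100°, 7.612°, 8.585°, 17.606°, 47.097°.
Largest gap = 279.100° ⇒ minimal covering band is its complement: 360° − 279.100° = 80.900°.
Band runs from +129.567° eastward to -149.533°, crossing the antimeridian.

80.900°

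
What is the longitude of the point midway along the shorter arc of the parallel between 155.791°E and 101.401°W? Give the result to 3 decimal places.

152.805°W

Signed shortest Δλ from +155.791° to -101.401° is +102.808°.
Midpoint longitude = +155.791° + (+102.808°)/2 = +155.791° + 51.404° = +207.195°.
Normalise into (−180°, 180°]: -152.805°.
(The naïve average (+155.791 + -101.401)/2 = 27.195° is on the wrong side of the globe.)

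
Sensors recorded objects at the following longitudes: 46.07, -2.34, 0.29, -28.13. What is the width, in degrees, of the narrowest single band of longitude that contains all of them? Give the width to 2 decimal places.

74.20°

Sort the longitudes: -28.13°, -2.34°, +0.29°, +46.07°.
Eastward gaps between consecutive values (wrapping around): 25.79°, 2.63°, 45.78°, 285.80°.
Largest gap = 285.80° ⇒ minimal covering band is its complement: 360° − 285.80° = 74.20°.
Band runs from -28.13° eastward to +46.07°.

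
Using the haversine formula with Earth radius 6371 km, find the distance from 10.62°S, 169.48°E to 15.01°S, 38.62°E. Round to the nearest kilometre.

13898 km

Δλ = 38.62 − 169.48 = -130.86°.
Δφ = -15.01 − -10.62 = -4.39°.
a = sin²(Δφ/2) + cos φ₁ · cos φ₂ · sin²(Δλ/2) = 0.786669.
c = 2·atan2(√a, √(1−a)) = 2.18137 rad → d = 6371·c ≈ 13897.51 km.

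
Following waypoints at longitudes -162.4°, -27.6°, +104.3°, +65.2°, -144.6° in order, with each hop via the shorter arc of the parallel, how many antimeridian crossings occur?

1

Leg 1: -162.4° → -27.6°, shortest Δλ = 134.8° (east) — does not cross 180°.
Leg 2: -27.6° → +104.3°, shortest Δλ = 131.9° (east) — does not cross 180°.
Leg 3: +104.3° → +65.2°, shortest Δλ = -39.1° (west) — does not cross 180°.
Leg 4: +65.2° → -144.6°, shortest Δλ = 150.2° (east) — crosses 180°.
Total crossings: 1.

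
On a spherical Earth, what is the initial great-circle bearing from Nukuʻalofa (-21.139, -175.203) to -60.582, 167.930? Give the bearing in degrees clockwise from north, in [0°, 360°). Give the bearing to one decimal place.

192.5°

Δλ = 167.930 − -175.203 = 343.133°; wrapped into (−180°, 180°]: -16.867°.
θ = atan2( sin Δλ · cos φ₂ , cos φ₁ · sin φ₂ − sin φ₁ · cos φ₂ · cos Δλ )
  = atan2(-0.14252, -0.64293) = -167.502° → normalised to [0°, 360°): 192.498°.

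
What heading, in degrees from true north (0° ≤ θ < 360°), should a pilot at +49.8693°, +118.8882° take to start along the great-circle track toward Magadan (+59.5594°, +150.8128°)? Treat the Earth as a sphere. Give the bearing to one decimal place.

Δλ = 150.8128 − 118.8882 = 31.9246°.
θ = atan2( sin Δλ · cos φ₂ , cos φ₁ · sin φ₂ − sin φ₁ · cos φ₂ · cos Δλ )
  = atan2(0.26792, 0.22691) = 49.737° → normalised to [0°, 360°): 49.737°.

49.7°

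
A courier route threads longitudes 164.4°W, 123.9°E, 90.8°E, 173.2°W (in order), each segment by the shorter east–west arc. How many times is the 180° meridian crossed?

2

Leg 1: -164.4° → +123.9°, shortest Δλ = -71.7° (west) — crosses 180°.
Leg 2: +123.9° → +90.8°, shortest Δλ = -33.1° (west) — does not cross 180°.
Leg 3: +90.8° → -173.2°, shortest Δλ = 96.0° (east) — crosses 180°.
Total crossings: 2.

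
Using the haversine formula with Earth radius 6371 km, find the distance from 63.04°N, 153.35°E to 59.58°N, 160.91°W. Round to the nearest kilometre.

Δλ = -160.91 − 153.35 = -314.26°; wrapped into (−180°, 180°]: 45.74°.
Δφ = 59.58 − 63.04 = -3.46°.
a = sin²(Δφ/2) + cos φ₁ · cos φ₂ · sin²(Δλ/2) = 0.035584.
c = 2·atan2(√a, √(1−a)) = 0.37955 rad → d = 6371·c ≈ 2418.11 km.

2418 km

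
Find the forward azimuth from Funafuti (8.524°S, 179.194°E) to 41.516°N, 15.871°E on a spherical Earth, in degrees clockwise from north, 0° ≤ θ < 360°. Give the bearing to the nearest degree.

339°

Δλ = 15.871 − 179.194 = -163.323°.
θ = atan2( sin Δλ · cos φ₂ , cos φ₁ · sin φ₂ − sin φ₁ · cos φ₂ · cos Δλ )
  = atan2(-0.21488, 0.54919) = -21.369° → normalised to [0°, 360°): 338.631°.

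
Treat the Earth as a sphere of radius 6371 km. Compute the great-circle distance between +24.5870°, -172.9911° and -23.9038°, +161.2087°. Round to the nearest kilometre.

Δλ = 161.2087 − -172.9911 = 334.1998°; wrapped into (−180°, 180°]: -25.8002°.
Δφ = -23.9038 − 24.5870 = -48.4908°.
a = sin²(Δφ/2) + cos φ₁ · cos φ₂ · sin²(Δλ/2) = 0.210065.
c = 2·atan2(√a, √(1−a)) = 0.95223 rad → d = 6371·c ≈ 6066.64 km.

6067 km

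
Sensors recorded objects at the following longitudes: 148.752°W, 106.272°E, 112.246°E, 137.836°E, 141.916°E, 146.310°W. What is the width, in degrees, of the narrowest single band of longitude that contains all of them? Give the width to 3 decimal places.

107.418°

Sort the longitudes: -148.752°, -146.310°, +106.272°, +112.246°, +137.836°, +141.916°.
Eastward gaps between consecutive values (wrapping around): 2.442°, 252.582°, 5.974°, 25.590°, 4.080°, 69.332°.
Largest gap = 252.582° ⇒ minimal covering band is its complement: 360° − 252.582° = 107.418°.
Band runs from +106.272° eastward to -146.310°, crossing the antimeridian.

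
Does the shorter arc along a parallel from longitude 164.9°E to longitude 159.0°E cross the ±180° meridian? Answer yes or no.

Signed shortest Δλ = ((159.0 − 164.9 + 180) mod 360) − 180 = -5.9°.
Going west by 5.9° from +164.9° reaches +159.0° without touching 180°.

No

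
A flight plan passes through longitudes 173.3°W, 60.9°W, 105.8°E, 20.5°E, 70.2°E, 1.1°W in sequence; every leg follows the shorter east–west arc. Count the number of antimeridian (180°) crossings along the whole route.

0

Leg 1: -173.3° → -60.9°, shortest Δλ = 112.4° (east) — does not cross 180°.
Leg 2: -60.9° → +105.8°, shortest Δλ = 166.7° (east) — does not cross 180°.
Leg 3: +105.8° → +20.5°, shortest Δλ = -85.3° (west) — does not cross 180°.
Leg 4: +20.5° → +70.2°, shortest Δλ = 49.7° (east) — does not cross 180°.
Leg 5: +70.2° → -1.1°, shortest Δλ = -71.3° (west) — does not cross 180°.
Total crossings: 0.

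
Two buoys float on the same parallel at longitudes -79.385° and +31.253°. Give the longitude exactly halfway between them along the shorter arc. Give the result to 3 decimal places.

-24.066°

Signed shortest Δλ from -79.385° to +31.253° is +110.638°.
Midpoint longitude = -79.385° + (+110.638°)/2 = -79.385° + 55.319° = -24.066°.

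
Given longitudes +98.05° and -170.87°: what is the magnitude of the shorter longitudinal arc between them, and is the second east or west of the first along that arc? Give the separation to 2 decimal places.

91.08° east

Raw difference: -170.87 − 98.05 = -268.92°.
Normalise into (−180°, 180°]: -268.92° + 360° = 91.08°.
Positive ⇒ the second point lies to the east; separation 91.08°.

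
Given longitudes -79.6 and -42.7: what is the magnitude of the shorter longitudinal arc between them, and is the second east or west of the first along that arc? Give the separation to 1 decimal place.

Raw difference: -42.7 − -79.6 = 36.9°.
Normalise into (−180°, 180°]: 36.9° stays 36.9°.
Positive ⇒ the second point lies to the east; separation 36.9°.

36.9° east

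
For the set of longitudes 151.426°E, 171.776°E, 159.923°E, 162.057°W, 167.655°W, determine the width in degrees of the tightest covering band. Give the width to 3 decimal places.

46.517°

Sort the longitudes: -167.655°, -162.057°, +151.426°, +159.923°, +171.776°.
Eastward gaps between consecutive values (wrapping around): 5.598°, 313.483°, 8.497°, 11.853°, 20.569°.
Largest gap = 313.483° ⇒ minimal covering band is its complement: 360° − 313.483° = 46.517°.
Band runs from +151.426° eastward to -162.057°, crossing the antimeridian.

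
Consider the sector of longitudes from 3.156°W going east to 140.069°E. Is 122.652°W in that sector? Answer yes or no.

No

Band width going east from -3.156° to +140.069°: ((140.069 − -3.156) mod 360) = 143.225°.
Offset of -122.652° east of the west edge: ((-122.652 − -3.156) mod 360) = 240.504°.
240.504° > 143.225° ⇒ outside.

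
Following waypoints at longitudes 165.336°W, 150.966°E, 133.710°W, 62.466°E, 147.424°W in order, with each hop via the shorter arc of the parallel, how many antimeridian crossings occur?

Leg 1: -165.336° → +150.966°, shortest Δλ = -43.698° (west) — crosses 180°.
Leg 2: +150.966° → -133.710°, shortest Δλ = 75.324° (east) — crosses 180°.
Leg 3: -133.710° → +62.466°, shortest Δλ = -163.824° (west) — crosses 180°.
Leg 4: +62.466° → -147.424°, shortest Δλ = 150.11° (east) — crosses 180°.
Total crossings: 4.

4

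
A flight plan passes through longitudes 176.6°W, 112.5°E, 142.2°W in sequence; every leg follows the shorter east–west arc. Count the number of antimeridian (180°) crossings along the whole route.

2

Leg 1: -176.6° → +112.5°, shortest Δλ = -70.9° (west) — crosses 180°.
Leg 2: +112.5° → -142.2°, shortest Δλ = 105.3° (east) — crosses 180°.
Total crossings: 2.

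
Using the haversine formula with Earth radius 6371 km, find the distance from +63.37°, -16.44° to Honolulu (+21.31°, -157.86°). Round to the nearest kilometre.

10018 km

Δλ = -157.86 − -16.44 = -141.42°.
Δφ = 21.31 − 63.37 = -42.06°.
a = sin²(Δφ/2) + cos φ₁ · cos φ₂ · sin²(Δλ/2) = 0.500788.
c = 2·atan2(√a, √(1−a)) = 1.57237 rad → d = 6371·c ≈ 10017.59 km.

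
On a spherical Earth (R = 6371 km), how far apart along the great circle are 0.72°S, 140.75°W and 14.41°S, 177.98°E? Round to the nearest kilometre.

4784 km

Δλ = 177.98 − -140.75 = 318.73°; wrapped into (−180°, 180°]: -41.27°.
Δφ = -14.41 − -0.72 = -13.69°.
a = sin²(Δφ/2) + cos φ₁ · cos φ₂ · sin²(Δλ/2) = 0.134483.
c = 2·atan2(√a, √(1−a)) = 0.75096 rad → d = 6371·c ≈ 4784.37 km.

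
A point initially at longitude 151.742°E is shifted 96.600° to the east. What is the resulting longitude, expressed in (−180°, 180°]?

111.658°W

Start at +151.742°; shift +96.600° → +248.342°.
+248.342° lies outside (−180°, 180°]; subtract 360° → -111.658°.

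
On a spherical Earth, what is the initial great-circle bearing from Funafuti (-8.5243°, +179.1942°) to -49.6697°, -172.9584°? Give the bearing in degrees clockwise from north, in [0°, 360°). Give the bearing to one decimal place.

Δλ = -172.9584 − 179.1942 = -352.1526°; wrapped into (−180°, 180°]: 7.8474°.
θ = atan2( sin Δλ · cos φ₂ , cos φ₁ · sin φ₂ − sin φ₁ · cos φ₂ · cos Δλ )
  = atan2(0.08836, -0.65887) = 172.361° → normalised to [0°, 360°): 172.361°.

172.4°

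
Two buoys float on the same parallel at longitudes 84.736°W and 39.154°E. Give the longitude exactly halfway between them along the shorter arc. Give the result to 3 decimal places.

Signed shortest Δλ from -84.736° to +39.154° is +123.890°.
Midpoint longitude = -84.736° + (+123.890°)/2 = -84.736° + 61.945° = -22.791°.

22.791°W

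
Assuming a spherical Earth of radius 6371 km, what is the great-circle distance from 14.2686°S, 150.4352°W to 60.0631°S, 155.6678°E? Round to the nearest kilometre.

6682 km

Δλ = 155.6678 − -150.4352 = 306.1030°; wrapped into (−180°, 180°]: -53.8970°.
Δφ = -60.0631 − -14.2686 = -45.7945°.
a = sin²(Δφ/2) + cos φ₁ · cos φ₂ · sin²(Δλ/2) = 0.250716.
c = 2·atan2(√a, √(1−a)) = 1.04885 rad → d = 6371·c ≈ 6682.22 km.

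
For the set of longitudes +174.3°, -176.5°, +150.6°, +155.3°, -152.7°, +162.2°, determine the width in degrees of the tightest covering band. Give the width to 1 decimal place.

56.7°

Sort the longitudes: -176.5°, -152.7°, +150.6°, +155.3°, +162.2°, +174.3°.
Eastward gaps between consecutive values (wrapping around): 23.8°, 303.3°, 4.7°, 6.9°, 12.1°, 9.2°.
Largest gap = 303.3° ⇒ minimal covering band is its complement: 360° − 303.3° = 56.7°.
Band runs from +150.6° eastward to -152.7°, crossing the antimeridian.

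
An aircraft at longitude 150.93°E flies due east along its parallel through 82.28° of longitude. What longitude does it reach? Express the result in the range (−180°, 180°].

126.79°W

Start at +150.93°; shift +82.28° → +233.21°.
+233.21° lies outside (−180°, 180°]; subtract 360° → -126.79°.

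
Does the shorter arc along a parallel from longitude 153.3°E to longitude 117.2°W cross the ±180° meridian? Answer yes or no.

Naïve |-117.2 − 153.3| = 270.5° > 180°, so the shorter arc goes the other way round — across 180°.
Signed shortest Δλ = ((-117.2 − 153.3 + 180) mod 360) − 180 = 89.5°.
Going east by 89.5° from +153.3° passes through 180° before reaching -117.2°.

Yes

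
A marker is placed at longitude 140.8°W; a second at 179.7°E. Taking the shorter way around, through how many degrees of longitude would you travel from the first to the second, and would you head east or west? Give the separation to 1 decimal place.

39.5° west

Raw difference: 179.7 − -140.8 = 320.5°.
Normalise into (−180°, 180°]: 320.5° − 360° = -39.5°.
Negative ⇒ the second point lies to the west; separation 39.5°.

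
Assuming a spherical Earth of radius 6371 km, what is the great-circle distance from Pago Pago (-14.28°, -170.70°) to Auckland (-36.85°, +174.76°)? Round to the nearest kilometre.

2894 km

Δλ = 174.76 − -170.70 = 345.46°; wrapped into (−180°, 180°]: -14.54°.
Δφ = -36.85 − -14.28 = -22.57°.
a = sin²(Δφ/2) + cos φ₁ · cos φ₂ · sin²(Δλ/2) = 0.050713.
c = 2·atan2(√a, √(1−a)) = 0.45429 rad → d = 6371·c ≈ 2894.26 km.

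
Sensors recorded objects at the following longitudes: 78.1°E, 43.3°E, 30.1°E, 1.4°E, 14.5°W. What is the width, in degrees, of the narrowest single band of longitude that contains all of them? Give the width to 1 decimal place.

92.6°

Sort the longitudes: -14.5°, +1.4°, +30.1°, +43.3°, +78.1°.
Eastward gaps between consecutive values (wrapping around): 15.9°, 28.7°, 13.2°, 34.8°, 267.4°.
Largest gap = 267.4° ⇒ minimal covering band is its complement: 360° − 267.4° = 92.6°.
Band runs from -14.5° eastward to +78.1°.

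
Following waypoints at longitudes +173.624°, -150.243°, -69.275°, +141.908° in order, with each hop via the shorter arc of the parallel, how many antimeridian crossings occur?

Leg 1: +173.624° → -150.243°, shortest Δλ = 36.133° (east) — crosses 180°.
Leg 2: -150.243° → -69.275°, shortest Δλ = 80.968° (east) — does not cross 180°.
Leg 3: -69.275° → +141.908°, shortest Δλ = -148.817° (west) — crosses 180°.
Total crossings: 2.

2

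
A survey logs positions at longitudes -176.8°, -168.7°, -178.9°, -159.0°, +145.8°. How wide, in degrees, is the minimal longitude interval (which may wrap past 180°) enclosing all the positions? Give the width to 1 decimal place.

55.2°

Sort the longitudes: -178.9°, -176.8°, -168.7°, -159.0°, +145.8°.
Eastward gaps between consecutive values (wrapping around): 2.1°, 8.1°, 9.7°, 304.8°, 35.3°.
Largest gap = 304.8° ⇒ minimal covering band is its complement: 360° − 304.8° = 55.2°.
Band runs from +145.8° eastward to -159.0°, crossing the antimeridian.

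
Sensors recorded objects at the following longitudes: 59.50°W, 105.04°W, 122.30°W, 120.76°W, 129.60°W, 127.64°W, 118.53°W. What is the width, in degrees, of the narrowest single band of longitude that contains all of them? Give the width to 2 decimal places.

70.10°

Sort the longitudes: -129.60°, -127.64°, -122.30°, -120.76°, -118.53°, -105.04°, -59.50°.
Eastward gaps between consecutive values (wrapping around): 1.96°, 5.34°, 1.54°, 2.23°, 13.49°, 45.54°, 289.90°.
Largest gap = 289.90° ⇒ minimal covering band is its complement: 360° − 289.90° = 70.10°.
Band runs from -129.60° eastward to -59.50°.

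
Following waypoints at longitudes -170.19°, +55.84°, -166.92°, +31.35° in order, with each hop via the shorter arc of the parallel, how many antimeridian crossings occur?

3

Leg 1: -170.19° → +55.84°, shortest Δλ = -133.97° (west) — crosses 180°.
Leg 2: +55.84° → -166.92°, shortest Δλ = 137.24° (east) — crosses 180°.
Leg 3: -166.92° → +31.35°, shortest Δλ = -161.73° (west) — crosses 180°.
Total crossings: 3.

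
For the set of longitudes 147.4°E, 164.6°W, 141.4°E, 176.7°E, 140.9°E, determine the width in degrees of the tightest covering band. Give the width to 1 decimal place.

54.5°

Sort the longitudes: -164.6°, +140.9°, +141.4°, +147.4°, +176.7°.
Eastward gaps between consecutive values (wrapping around): 305.5°, 0.5°, 6.0°, 29.3°, 18.7°.
Largest gap = 305.5° ⇒ minimal covering band is its complement: 360° − 305.5° = 54.5°.
Band runs from +140.9° eastward to -164.6°, crossing the antimeridian.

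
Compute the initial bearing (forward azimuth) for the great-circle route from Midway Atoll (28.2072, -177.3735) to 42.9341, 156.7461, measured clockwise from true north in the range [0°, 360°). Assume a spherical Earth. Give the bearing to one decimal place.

312.1°

Δλ = 156.7461 − -177.3735 = 334.1196°; wrapped into (−180°, 180°]: -25.8804°.
θ = atan2( sin Δλ · cos φ₂ , cos φ₁ · sin φ₂ − sin φ₁ · cos φ₂ · cos Δλ )
  = atan2(-0.31957, 0.28892) = -47.884° → normalised to [0°, 360°): 312.116°.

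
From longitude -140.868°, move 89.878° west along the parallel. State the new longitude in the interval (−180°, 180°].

Start at -140.868°; shift −89.878° → -230.746°.
-230.746° lies outside (−180°, 180°]; add 360° → +129.254°.

+129.254°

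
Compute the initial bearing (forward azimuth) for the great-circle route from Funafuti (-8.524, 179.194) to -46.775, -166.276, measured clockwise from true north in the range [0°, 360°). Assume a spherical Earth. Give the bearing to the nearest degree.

Δλ = -166.276 − 179.194 = -345.470°; wrapped into (−180°, 180°]: 14.530°.
θ = atan2( sin Δλ · cos φ₂ , cos φ₁ · sin φ₂ − sin φ₁ · cos φ₂ · cos Δλ )
  = atan2(0.17182, -0.62235) = 164.566° → normalised to [0°, 360°): 164.566°.

165°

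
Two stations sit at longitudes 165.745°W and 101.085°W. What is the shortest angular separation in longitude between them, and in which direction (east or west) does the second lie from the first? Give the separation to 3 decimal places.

64.660° east

Raw difference: -101.085 − -165.745 = 64.66°.
Normalise into (−180°, 180°]: 64.66° stays 64.66°.
Positive ⇒ the second point lies to the east; separation 64.660°.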